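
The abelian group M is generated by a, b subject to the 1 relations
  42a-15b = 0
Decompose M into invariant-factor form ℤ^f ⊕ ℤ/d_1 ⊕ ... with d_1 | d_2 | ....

rank_ℚ(R)=1; free=2−1=1
SNF(R) diag = [3] → torsion [3]

Answer: M ≅ ℤ^1 ⊕ ℤ/3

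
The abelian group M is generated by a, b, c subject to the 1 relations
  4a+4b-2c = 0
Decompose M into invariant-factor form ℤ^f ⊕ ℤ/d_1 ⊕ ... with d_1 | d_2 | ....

rank_ℚ(R)=1; free=3−1=2
SNF(R) diag = [2] → torsion [2]

Answer: M ≅ ℤ^2 ⊕ ℤ/2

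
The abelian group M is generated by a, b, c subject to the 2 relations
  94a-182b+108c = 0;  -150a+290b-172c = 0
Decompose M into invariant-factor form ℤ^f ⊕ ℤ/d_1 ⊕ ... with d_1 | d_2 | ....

rank_ℚ(R)=2; free=3−2=1
SNF(R) diag = [2, 4] → torsion [2, 4]

Answer: M ≅ ℤ^1 ⊕ ℤ/2 ⊕ ℤ/4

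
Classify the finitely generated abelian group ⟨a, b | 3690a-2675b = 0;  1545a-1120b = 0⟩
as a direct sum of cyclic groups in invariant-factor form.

rank_ℚ(R)=2; free=2−2=0
SNF(R) diag = [5, 15] → torsion [5, 15]

Answer: M ≅ ℤ/5 ⊕ ℤ/15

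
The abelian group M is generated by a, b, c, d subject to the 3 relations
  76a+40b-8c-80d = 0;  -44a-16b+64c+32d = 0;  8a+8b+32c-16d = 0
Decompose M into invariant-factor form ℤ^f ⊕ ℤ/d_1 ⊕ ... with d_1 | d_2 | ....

rank_ℚ(R)=3; free=4−3=1
SNF(R) diag = [4, 8, 24] → torsion [4, 8, 24]

Answer: M ≅ ℤ^1 ⊕ ℤ/4 ⊕ ℤ/8 ⊕ ℤ/24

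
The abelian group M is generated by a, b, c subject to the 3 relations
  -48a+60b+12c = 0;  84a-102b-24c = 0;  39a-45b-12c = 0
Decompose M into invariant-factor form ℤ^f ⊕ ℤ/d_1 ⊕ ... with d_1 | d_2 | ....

Answer: M ≅ ℤ/3 ⊕ ℤ/6 ⊕ ℤ/12

Derivation:
rank_ℚ(R)=3; free=3−3=0
SNF(R) diag = [3, 6, 12] → torsion [3, 6, 12]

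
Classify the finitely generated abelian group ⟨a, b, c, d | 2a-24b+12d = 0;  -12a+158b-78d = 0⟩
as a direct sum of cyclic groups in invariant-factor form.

rank_ℚ(R)=2; free=4−2=2
SNF(R) diag = [2, 2] → torsion [2, 2]

Answer: M ≅ ℤ^2 ⊕ ℤ/2 ⊕ ℤ/2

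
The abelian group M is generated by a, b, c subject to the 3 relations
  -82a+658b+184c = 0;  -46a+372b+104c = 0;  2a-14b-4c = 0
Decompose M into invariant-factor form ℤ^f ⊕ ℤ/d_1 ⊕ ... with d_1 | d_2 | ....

rank_ℚ(R)=3; free=3−3=0
SNF(R) diag = [2, 2, 4] → torsion [2, 2, 4]

Answer: M ≅ ℤ/2 ⊕ ℤ/2 ⊕ ℤ/4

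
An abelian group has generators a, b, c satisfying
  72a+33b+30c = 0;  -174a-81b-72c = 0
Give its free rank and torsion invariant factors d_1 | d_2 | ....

rank_ℚ(R)=2; free=3−2=1
SNF(R) diag = [3, 6] → torsion [3, 6]

Answer: M ≅ ℤ^1 ⊕ ℤ/3 ⊕ ℤ/6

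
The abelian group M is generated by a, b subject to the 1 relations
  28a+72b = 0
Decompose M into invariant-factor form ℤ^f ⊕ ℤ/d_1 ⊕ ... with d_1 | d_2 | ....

Answer: M ≅ ℤ^1 ⊕ ℤ/4

Derivation:
rank_ℚ(R)=1; free=2−1=1
SNF(R) diag = [4] → torsion [4]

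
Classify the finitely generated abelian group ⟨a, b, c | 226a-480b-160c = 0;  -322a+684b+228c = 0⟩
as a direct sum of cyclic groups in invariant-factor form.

Answer: M ≅ ℤ^1 ⊕ ℤ/2 ⊕ ℤ/4

Derivation:
rank_ℚ(R)=2; free=3−2=1
SNF(R) diag = [2, 4] → torsion [2, 4]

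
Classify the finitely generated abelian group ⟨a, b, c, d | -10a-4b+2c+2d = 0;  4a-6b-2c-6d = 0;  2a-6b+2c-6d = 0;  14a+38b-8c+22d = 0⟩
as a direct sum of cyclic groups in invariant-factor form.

Answer: M ≅ ℤ/2 ⊕ ℤ/2 ⊕ ℤ/2 ⊕ ℤ/6

Derivation:
rank_ℚ(R)=4; free=4−4=0
SNF(R) diag = [2, 2, 2, 6] → torsion [2, 2, 2, 6]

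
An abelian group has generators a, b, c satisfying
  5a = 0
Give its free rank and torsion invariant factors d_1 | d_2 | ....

rank_ℚ(R)=1; free=3−1=2
SNF(R) diag = [5] → torsion [5]

Answer: M ≅ ℤ^2 ⊕ ℤ/5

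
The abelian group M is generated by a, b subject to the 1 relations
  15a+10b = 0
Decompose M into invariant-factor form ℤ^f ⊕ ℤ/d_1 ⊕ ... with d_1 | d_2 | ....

Answer: M ≅ ℤ^1 ⊕ ℤ/5

Derivation:
rank_ℚ(R)=1; free=2−1=1
SNF(R) diag = [5] → torsion [5]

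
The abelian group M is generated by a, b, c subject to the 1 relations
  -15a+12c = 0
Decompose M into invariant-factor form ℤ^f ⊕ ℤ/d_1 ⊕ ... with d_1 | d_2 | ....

Answer: M ≅ ℤ^2 ⊕ ℤ/3

Derivation:
rank_ℚ(R)=1; free=3−1=2
SNF(R) diag = [3] → torsion [3]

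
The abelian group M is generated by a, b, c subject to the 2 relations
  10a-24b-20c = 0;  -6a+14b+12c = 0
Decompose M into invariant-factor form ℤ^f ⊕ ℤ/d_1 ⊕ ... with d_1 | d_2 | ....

rank_ℚ(R)=2; free=3−2=1
SNF(R) diag = [2, 2] → torsion [2, 2]

Answer: M ≅ ℤ^1 ⊕ ℤ/2 ⊕ ℤ/2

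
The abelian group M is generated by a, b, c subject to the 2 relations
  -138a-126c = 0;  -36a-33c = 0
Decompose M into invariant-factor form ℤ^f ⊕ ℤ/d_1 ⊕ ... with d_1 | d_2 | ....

rank_ℚ(R)=2; free=3−2=1
SNF(R) diag = [3, 6] → torsion [3, 6]

Answer: M ≅ ℤ^1 ⊕ ℤ/3 ⊕ ℤ/6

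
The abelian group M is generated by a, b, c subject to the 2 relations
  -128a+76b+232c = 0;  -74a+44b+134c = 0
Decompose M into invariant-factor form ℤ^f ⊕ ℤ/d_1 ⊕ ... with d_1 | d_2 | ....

rank_ℚ(R)=2; free=3−2=1
SNF(R) diag = [2, 4] → torsion [2, 4]

Answer: M ≅ ℤ^1 ⊕ ℤ/2 ⊕ ℤ/4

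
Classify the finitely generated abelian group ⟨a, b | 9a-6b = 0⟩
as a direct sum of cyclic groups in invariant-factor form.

rank_ℚ(R)=1; free=2−1=1
SNF(R) diag = [3] → torsion [3]

Answer: M ≅ ℤ^1 ⊕ ℤ/3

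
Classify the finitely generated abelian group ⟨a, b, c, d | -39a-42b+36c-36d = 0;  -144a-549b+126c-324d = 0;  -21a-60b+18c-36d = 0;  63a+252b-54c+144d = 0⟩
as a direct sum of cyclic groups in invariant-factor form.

Answer: M ≅ ℤ/3 ⊕ ℤ/9 ⊕ ℤ/18 ⊕ ℤ/36

Derivation:
rank_ℚ(R)=4; free=4−4=0
SNF(R) diag = [3, 9, 18, 36] → torsion [3, 9, 18, 36]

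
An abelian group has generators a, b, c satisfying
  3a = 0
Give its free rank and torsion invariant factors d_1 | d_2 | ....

rank_ℚ(R)=1; free=3−1=2
SNF(R) diag = [3] → torsion [3]

Answer: M ≅ ℤ^2 ⊕ ℤ/3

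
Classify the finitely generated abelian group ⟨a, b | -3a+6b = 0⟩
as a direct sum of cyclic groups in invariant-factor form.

Answer: M ≅ ℤ^1 ⊕ ℤ/3

Derivation:
rank_ℚ(R)=1; free=2−1=1
SNF(R) diag = [3] → torsion [3]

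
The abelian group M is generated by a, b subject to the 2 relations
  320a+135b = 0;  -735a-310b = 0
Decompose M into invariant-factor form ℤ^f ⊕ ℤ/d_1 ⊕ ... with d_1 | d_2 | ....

rank_ℚ(R)=2; free=2−2=0
SNF(R) diag = [5, 5] → torsion [5, 5]

Answer: M ≅ ℤ/5 ⊕ ℤ/5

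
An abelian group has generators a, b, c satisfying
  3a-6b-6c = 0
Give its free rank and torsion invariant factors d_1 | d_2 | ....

Answer: M ≅ ℤ^2 ⊕ ℤ/3

Derivation:
rank_ℚ(R)=1; free=3−1=2
SNF(R) diag = [3] → torsion [3]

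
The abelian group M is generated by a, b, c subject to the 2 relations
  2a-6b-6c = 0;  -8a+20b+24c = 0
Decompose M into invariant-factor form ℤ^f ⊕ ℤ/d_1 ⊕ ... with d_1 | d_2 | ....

Answer: M ≅ ℤ^1 ⊕ ℤ/2 ⊕ ℤ/4

Derivation:
rank_ℚ(R)=2; free=3−2=1
SNF(R) diag = [2, 4] → torsion [2, 4]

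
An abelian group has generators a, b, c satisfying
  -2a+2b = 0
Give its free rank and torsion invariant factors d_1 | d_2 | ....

Answer: M ≅ ℤ^2 ⊕ ℤ/2

Derivation:
rank_ℚ(R)=1; free=3−1=2
SNF(R) diag = [2] → torsion [2]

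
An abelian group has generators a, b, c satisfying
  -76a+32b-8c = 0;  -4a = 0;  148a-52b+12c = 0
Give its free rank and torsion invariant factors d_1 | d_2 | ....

Answer: M ≅ ℤ/4 ⊕ ℤ/4 ⊕ ℤ/8

Derivation:
rank_ℚ(R)=3; free=3−3=0
SNF(R) diag = [4, 4, 8] → torsion [4, 4, 8]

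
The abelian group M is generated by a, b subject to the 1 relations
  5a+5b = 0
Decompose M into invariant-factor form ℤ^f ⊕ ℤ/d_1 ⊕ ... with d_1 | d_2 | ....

rank_ℚ(R)=1; free=2−1=1
SNF(R) diag = [5] → torsion [5]

Answer: M ≅ ℤ^1 ⊕ ℤ/5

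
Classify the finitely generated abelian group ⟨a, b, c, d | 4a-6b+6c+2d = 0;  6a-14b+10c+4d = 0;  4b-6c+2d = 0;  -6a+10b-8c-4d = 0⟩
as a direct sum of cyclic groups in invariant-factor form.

rank_ℚ(R)=4; free=4−4=0
SNF(R) diag = [2, 2, 2, 2] → torsion [2, 2, 2, 2]

Answer: M ≅ ℤ/2 ⊕ ℤ/2 ⊕ ℤ/2 ⊕ ℤ/2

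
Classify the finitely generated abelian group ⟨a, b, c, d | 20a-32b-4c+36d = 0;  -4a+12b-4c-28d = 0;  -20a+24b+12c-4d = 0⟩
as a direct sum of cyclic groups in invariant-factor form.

rank_ℚ(R)=3; free=4−3=1
SNF(R) diag = [4, 4, 8] → torsion [4, 4, 8]

Answer: M ≅ ℤ^1 ⊕ ℤ/4 ⊕ ℤ/4 ⊕ ℤ/8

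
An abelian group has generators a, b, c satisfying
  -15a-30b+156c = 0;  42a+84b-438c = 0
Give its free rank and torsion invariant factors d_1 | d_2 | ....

Answer: M ≅ ℤ^1 ⊕ ℤ/3 ⊕ ℤ/6

Derivation:
rank_ℚ(R)=2; free=3−2=1
SNF(R) diag = [3, 6] → torsion [3, 6]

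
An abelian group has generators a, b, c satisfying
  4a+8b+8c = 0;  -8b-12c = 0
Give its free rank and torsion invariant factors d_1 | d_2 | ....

rank_ℚ(R)=2; free=3−2=1
SNF(R) diag = [4, 4] → torsion [4, 4]

Answer: M ≅ ℤ^1 ⊕ ℤ/4 ⊕ ℤ/4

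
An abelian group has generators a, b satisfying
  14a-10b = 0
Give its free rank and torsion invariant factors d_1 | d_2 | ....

Answer: M ≅ ℤ^1 ⊕ ℤ/2

Derivation:
rank_ℚ(R)=1; free=2−1=1
SNF(R) diag = [2] → torsion [2]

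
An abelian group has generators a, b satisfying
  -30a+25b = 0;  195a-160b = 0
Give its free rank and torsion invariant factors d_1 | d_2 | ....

Answer: M ≅ ℤ/5 ⊕ ℤ/15

Derivation:
rank_ℚ(R)=2; free=2−2=0
SNF(R) diag = [5, 15] → torsion [5, 15]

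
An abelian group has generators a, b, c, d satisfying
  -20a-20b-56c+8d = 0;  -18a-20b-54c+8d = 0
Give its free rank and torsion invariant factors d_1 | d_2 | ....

Answer: M ≅ ℤ^2 ⊕ ℤ/2 ⊕ ℤ/4

Derivation:
rank_ℚ(R)=2; free=4−2=2
SNF(R) diag = [2, 4] → torsion [2, 4]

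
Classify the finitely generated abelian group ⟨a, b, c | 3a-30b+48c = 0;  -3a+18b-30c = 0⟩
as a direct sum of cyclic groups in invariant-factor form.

Answer: M ≅ ℤ^1 ⊕ ℤ/3 ⊕ ℤ/6

Derivation:
rank_ℚ(R)=2; free=3−2=1
SNF(R) diag = [3, 6] → torsion [3, 6]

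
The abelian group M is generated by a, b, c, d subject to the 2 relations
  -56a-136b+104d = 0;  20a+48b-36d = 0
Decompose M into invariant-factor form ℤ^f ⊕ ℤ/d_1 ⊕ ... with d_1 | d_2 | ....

rank_ℚ(R)=2; free=4−2=2
SNF(R) diag = [4, 8] → torsion [4, 8]

Answer: M ≅ ℤ^2 ⊕ ℤ/4 ⊕ ℤ/8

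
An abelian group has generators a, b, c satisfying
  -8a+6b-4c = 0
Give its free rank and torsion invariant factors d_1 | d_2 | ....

rank_ℚ(R)=1; free=3−1=2
SNF(R) diag = [2] → torsion [2]

Answer: M ≅ ℤ^2 ⊕ ℤ/2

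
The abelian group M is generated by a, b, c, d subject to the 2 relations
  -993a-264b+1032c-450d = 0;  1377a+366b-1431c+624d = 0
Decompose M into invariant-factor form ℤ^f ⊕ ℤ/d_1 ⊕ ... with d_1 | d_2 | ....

Answer: M ≅ ℤ^2 ⊕ ℤ/3 ⊕ ℤ/3

Derivation:
rank_ℚ(R)=2; free=4−2=2
SNF(R) diag = [3, 3] → torsion [3, 3]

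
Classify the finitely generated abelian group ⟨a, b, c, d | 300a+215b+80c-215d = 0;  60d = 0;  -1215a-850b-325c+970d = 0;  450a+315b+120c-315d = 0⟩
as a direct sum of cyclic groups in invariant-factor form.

Answer: M ≅ ℤ/5 ⊕ ℤ/15 ⊕ ℤ/30 ⊕ ℤ/60

Derivation:
rank_ℚ(R)=4; free=4−4=0
SNF(R) diag = [5, 15, 30, 60] → torsion [5, 15, 30, 60]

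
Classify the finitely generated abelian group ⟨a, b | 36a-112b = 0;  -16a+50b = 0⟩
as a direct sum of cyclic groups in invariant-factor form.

Answer: M ≅ ℤ/2 ⊕ ℤ/4

Derivation:
rank_ℚ(R)=2; free=2−2=0
SNF(R) diag = [2, 4] → torsion [2, 4]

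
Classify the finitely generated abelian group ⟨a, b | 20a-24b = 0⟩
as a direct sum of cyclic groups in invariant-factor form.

rank_ℚ(R)=1; free=2−1=1
SNF(R) diag = [4] → torsion [4]

Answer: M ≅ ℤ^1 ⊕ ℤ/4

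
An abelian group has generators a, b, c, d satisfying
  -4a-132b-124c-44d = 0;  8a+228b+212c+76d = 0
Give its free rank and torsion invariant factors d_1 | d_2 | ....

rank_ℚ(R)=2; free=4−2=2
SNF(R) diag = [4, 12] → torsion [4, 12]

Answer: M ≅ ℤ^2 ⊕ ℤ/4 ⊕ ℤ/12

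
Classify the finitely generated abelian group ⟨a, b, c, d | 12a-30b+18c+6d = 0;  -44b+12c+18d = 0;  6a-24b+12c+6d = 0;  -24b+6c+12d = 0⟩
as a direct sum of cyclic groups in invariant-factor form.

Answer: M ≅ ℤ/2 ⊕ ℤ/6 ⊕ ℤ/6 ⊕ ℤ/6

Derivation:
rank_ℚ(R)=4; free=4−4=0
SNF(R) diag = [2, 6, 6, 6] → torsion [2, 6, 6, 6]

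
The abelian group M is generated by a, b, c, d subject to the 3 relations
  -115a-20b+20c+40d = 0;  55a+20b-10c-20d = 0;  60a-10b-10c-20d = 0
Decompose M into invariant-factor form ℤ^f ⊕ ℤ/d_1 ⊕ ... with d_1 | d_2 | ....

rank_ℚ(R)=3; free=4−3=1
SNF(R) diag = [5, 10, 10] → torsion [5, 10, 10]

Answer: M ≅ ℤ^1 ⊕ ℤ/5 ⊕ ℤ/10 ⊕ ℤ/10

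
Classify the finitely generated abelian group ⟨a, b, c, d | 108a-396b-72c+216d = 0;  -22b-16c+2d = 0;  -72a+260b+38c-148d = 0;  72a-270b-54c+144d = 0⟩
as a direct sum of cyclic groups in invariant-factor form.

Answer: M ≅ ℤ/2 ⊕ ℤ/6 ⊕ ℤ/18 ⊕ ℤ/36

Derivation:
rank_ℚ(R)=4; free=4−4=0
SNF(R) diag = [2, 6, 18, 36] → torsion [2, 6, 18, 36]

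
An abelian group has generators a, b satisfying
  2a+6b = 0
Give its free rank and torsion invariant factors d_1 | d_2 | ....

rank_ℚ(R)=1; free=2−1=1
SNF(R) diag = [2] → torsion [2]

Answer: M ≅ ℤ^1 ⊕ ℤ/2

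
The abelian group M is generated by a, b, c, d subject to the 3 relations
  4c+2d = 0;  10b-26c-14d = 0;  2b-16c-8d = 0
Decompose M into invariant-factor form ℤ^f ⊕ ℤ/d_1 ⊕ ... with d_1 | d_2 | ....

Answer: M ≅ ℤ^1 ⊕ ℤ/2 ⊕ ℤ/2 ⊕ ℤ/2

Derivation:
rank_ℚ(R)=3; free=4−3=1
SNF(R) diag = [2, 2, 2] → torsion [2, 2, 2]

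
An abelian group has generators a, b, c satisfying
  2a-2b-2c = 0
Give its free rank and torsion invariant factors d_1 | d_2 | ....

Answer: M ≅ ℤ^2 ⊕ ℤ/2

Derivation:
rank_ℚ(R)=1; free=3−1=2
SNF(R) diag = [2] → torsion [2]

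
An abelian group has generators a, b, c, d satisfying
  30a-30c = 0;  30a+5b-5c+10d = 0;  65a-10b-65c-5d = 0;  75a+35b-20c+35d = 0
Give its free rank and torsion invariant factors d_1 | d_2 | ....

Answer: M ≅ ℤ/5 ⊕ ℤ/5 ⊕ ℤ/10 ⊕ ℤ/30

Derivation:
rank_ℚ(R)=4; free=4−4=0
SNF(R) diag = [5, 5, 10, 30] → torsion [5, 5, 10, 30]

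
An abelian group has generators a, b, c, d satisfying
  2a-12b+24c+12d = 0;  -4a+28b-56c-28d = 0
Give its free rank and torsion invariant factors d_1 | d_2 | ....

rank_ℚ(R)=2; free=4−2=2
SNF(R) diag = [2, 4] → torsion [2, 4]

Answer: M ≅ ℤ^2 ⊕ ℤ/2 ⊕ ℤ/4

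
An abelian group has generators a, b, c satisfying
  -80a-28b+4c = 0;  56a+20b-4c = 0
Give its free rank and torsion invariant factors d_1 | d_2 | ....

Answer: M ≅ ℤ^1 ⊕ ℤ/4 ⊕ ℤ/8

Derivation:
rank_ℚ(R)=2; free=3−2=1
SNF(R) diag = [4, 8] → torsion [4, 8]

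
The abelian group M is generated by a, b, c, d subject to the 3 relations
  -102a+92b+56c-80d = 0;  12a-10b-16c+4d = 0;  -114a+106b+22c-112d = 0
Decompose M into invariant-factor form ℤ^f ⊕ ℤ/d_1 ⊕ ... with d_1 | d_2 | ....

Answer: M ≅ ℤ^1 ⊕ ℤ/2 ⊕ ℤ/6 ⊕ ℤ/6

Derivation:
rank_ℚ(R)=3; free=4−3=1
SNF(R) diag = [2, 6, 6] → torsion [2, 6, 6]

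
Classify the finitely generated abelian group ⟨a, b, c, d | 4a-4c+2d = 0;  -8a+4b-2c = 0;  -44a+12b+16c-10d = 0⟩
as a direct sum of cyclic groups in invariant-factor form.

Answer: M ≅ ℤ^1 ⊕ ℤ/2 ⊕ ℤ/2 ⊕ ℤ/4

Derivation:
rank_ℚ(R)=3; free=4−3=1
SNF(R) diag = [2, 2, 4] → torsion [2, 2, 4]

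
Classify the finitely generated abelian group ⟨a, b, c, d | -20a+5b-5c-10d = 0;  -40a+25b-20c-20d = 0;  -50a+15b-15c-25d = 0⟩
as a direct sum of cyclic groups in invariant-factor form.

rank_ℚ(R)=3; free=4−3=1
SNF(R) diag = [5, 5, 5] → torsion [5, 5, 5]

Answer: M ≅ ℤ^1 ⊕ ℤ/5 ⊕ ℤ/5 ⊕ ℤ/5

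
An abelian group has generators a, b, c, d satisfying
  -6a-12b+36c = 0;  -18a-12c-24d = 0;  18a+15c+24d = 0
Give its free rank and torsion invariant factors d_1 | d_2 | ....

rank_ℚ(R)=3; free=4−3=1
SNF(R) diag = [3, 6, 12] → torsion [3, 6, 12]

Answer: M ≅ ℤ^1 ⊕ ℤ/3 ⊕ ℤ/6 ⊕ ℤ/12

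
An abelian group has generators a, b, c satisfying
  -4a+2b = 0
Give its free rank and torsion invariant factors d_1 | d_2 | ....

rank_ℚ(R)=1; free=3−1=2
SNF(R) diag = [2] → torsion [2]

Answer: M ≅ ℤ^2 ⊕ ℤ/2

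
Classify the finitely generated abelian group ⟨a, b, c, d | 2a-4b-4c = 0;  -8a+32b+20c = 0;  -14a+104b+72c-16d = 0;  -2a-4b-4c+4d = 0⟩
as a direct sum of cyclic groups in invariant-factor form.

Answer: M ≅ ℤ/2 ⊕ ℤ/4 ⊕ ℤ/4 ⊕ ℤ/4

Derivation:
rank_ℚ(R)=4; free=4−4=0
SNF(R) diag = [2, 4, 4, 4] → torsion [2, 4, 4, 4]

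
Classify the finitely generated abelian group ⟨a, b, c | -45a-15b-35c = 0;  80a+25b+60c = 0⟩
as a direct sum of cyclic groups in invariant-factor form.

rank_ℚ(R)=2; free=3−2=1
SNF(R) diag = [5, 5] → torsion [5, 5]

Answer: M ≅ ℤ^1 ⊕ ℤ/5 ⊕ ℤ/5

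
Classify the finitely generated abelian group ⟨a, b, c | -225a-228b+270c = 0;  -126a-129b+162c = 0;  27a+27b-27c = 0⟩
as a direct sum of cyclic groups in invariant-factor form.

rank_ℚ(R)=3; free=3−3=0
SNF(R) diag = [3, 9, 27] → torsion [3, 9, 27]

Answer: M ≅ ℤ/3 ⊕ ℤ/9 ⊕ ℤ/27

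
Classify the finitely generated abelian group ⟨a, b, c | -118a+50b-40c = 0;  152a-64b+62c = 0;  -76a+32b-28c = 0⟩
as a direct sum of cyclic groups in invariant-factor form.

rank_ℚ(R)=3; free=3−3=0
SNF(R) diag = [2, 6, 12] → torsion [2, 6, 12]

Answer: M ≅ ℤ/2 ⊕ ℤ/6 ⊕ ℤ/12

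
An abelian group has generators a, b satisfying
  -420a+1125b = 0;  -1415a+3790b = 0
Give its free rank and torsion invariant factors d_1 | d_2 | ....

Answer: M ≅ ℤ/5 ⊕ ℤ/15

Derivation:
rank_ℚ(R)=2; free=2−2=0
SNF(R) diag = [5, 15] → torsion [5, 15]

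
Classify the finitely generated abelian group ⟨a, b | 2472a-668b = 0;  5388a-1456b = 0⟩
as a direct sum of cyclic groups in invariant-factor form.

rank_ℚ(R)=2; free=2−2=0
SNF(R) diag = [4, 12] → torsion [4, 12]

Answer: M ≅ ℤ/4 ⊕ ℤ/12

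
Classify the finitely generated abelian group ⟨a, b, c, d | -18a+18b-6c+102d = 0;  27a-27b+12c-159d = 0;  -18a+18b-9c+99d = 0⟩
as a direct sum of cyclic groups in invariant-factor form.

rank_ℚ(R)=3; free=4−3=1
SNF(R) diag = [3, 9, 18] → torsion [3, 9, 18]

Answer: M ≅ ℤ^1 ⊕ ℤ/3 ⊕ ℤ/9 ⊕ ℤ/18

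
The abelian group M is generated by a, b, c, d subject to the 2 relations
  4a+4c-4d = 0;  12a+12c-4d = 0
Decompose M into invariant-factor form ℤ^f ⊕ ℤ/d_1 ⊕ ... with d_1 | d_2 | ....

Answer: M ≅ ℤ^2 ⊕ ℤ/4 ⊕ ℤ/8

Derivation:
rank_ℚ(R)=2; free=4−2=2
SNF(R) diag = [4, 8] → torsion [4, 8]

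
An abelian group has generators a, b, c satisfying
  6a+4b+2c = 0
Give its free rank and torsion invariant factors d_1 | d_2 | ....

rank_ℚ(R)=1; free=3−1=2
SNF(R) diag = [2] → torsion [2]

Answer: M ≅ ℤ^2 ⊕ ℤ/2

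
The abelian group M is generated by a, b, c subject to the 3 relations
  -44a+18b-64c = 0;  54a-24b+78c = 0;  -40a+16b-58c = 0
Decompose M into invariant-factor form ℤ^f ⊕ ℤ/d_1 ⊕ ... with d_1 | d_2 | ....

Answer: M ≅ ℤ/2 ⊕ ℤ/2 ⊕ ℤ/6

Derivation:
rank_ℚ(R)=3; free=3−3=0
SNF(R) diag = [2, 2, 6] → torsion [2, 2, 6]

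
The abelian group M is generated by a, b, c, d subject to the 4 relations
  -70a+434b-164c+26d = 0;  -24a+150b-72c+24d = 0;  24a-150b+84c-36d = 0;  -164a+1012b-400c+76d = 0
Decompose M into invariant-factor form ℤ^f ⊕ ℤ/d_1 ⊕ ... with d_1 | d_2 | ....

Answer: M ≅ ℤ/2 ⊕ ℤ/6 ⊕ ℤ/12 ⊕ ℤ/24

Derivation:
rank_ℚ(R)=4; free=4−4=0
SNF(R) diag = [2, 6, 12, 24] → torsion [2, 6, 12, 24]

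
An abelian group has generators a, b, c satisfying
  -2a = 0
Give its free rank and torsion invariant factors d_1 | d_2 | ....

Answer: M ≅ ℤ^2 ⊕ ℤ/2

Derivation:
rank_ℚ(R)=1; free=3−1=2
SNF(R) diag = [2] → torsion [2]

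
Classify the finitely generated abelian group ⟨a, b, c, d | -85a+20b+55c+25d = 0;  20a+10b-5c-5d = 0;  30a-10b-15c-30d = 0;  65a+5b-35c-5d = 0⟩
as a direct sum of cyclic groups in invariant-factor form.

Answer: M ≅ ℤ/5 ⊕ ℤ/5 ⊕ ℤ/15 ⊕ ℤ/15

Derivation:
rank_ℚ(R)=4; free=4−4=0
SNF(R) diag = [5, 5, 15, 15] → torsion [5, 5, 15, 15]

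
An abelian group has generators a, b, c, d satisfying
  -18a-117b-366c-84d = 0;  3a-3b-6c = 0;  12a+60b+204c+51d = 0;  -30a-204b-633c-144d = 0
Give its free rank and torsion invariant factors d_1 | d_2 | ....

rank_ℚ(R)=4; free=4−4=0
SNF(R) diag = [3, 3, 9, 9] → torsion [3, 3, 9, 9]

Answer: M ≅ ℤ/3 ⊕ ℤ/3 ⊕ ℤ/9 ⊕ ℤ/9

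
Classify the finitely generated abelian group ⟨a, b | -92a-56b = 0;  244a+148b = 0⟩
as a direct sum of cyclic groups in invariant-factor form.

rank_ℚ(R)=2; free=2−2=0
SNF(R) diag = [4, 12] → torsion [4, 12]

Answer: M ≅ ℤ/4 ⊕ ℤ/12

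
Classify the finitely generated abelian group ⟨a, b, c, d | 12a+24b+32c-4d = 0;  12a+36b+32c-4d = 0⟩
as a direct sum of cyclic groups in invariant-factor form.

rank_ℚ(R)=2; free=4−2=2
SNF(R) diag = [4, 12] → torsion [4, 12]

Answer: M ≅ ℤ^2 ⊕ ℤ/4 ⊕ ℤ/12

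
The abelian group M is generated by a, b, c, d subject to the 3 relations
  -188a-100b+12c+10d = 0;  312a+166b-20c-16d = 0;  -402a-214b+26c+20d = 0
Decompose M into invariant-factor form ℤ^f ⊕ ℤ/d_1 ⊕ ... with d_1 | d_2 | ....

rank_ℚ(R)=3; free=4−3=1
SNF(R) diag = [2, 2, 2] → torsion [2, 2, 2]

Answer: M ≅ ℤ^1 ⊕ ℤ/2 ⊕ ℤ/2 ⊕ ℤ/2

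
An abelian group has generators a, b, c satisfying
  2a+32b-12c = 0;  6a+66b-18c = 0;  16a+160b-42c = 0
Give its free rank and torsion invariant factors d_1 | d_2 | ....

Answer: M ≅ ℤ/2 ⊕ ℤ/6 ⊕ ℤ/18

Derivation:
rank_ℚ(R)=3; free=3−3=0
SNF(R) diag = [2, 6, 18] → torsion [2, 6, 18]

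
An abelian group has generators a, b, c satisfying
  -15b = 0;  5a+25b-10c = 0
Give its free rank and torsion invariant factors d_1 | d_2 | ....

Answer: M ≅ ℤ^1 ⊕ ℤ/5 ⊕ ℤ/15

Derivation:
rank_ℚ(R)=2; free=3−2=1
SNF(R) diag = [5, 15] → torsion [5, 15]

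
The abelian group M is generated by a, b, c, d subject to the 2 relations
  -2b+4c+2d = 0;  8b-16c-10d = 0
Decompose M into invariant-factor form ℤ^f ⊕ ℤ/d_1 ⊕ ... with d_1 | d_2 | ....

Answer: M ≅ ℤ^2 ⊕ ℤ/2 ⊕ ℤ/2

Derivation:
rank_ℚ(R)=2; free=4−2=2
SNF(R) diag = [2, 2] → torsion [2, 2]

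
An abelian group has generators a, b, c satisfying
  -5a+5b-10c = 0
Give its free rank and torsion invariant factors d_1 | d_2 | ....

Answer: M ≅ ℤ^2 ⊕ ℤ/5

Derivation:
rank_ℚ(R)=1; free=3−1=2
SNF(R) diag = [5] → torsion [5]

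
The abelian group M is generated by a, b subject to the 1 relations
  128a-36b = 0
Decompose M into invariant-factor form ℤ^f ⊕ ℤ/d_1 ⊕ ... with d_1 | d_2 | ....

Answer: M ≅ ℤ^1 ⊕ ℤ/4

Derivation:
rank_ℚ(R)=1; free=2−1=1
SNF(R) diag = [4] → torsion [4]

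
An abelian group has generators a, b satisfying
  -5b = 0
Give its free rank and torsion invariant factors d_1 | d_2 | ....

Answer: M ≅ ℤ^1 ⊕ ℤ/5

Derivation:
rank_ℚ(R)=1; free=2−1=1
SNF(R) diag = [5] → torsion [5]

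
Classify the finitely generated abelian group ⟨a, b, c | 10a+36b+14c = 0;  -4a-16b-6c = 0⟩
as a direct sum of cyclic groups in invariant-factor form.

rank_ℚ(R)=2; free=3−2=1
SNF(R) diag = [2, 2] → torsion [2, 2]

Answer: M ≅ ℤ^1 ⊕ ℤ/2 ⊕ ℤ/2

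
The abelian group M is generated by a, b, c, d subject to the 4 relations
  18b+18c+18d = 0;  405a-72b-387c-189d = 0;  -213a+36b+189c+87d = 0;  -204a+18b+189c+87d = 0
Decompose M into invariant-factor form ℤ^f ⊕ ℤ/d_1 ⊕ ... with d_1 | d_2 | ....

rank_ℚ(R)=4; free=4−4=0
SNF(R) diag = [3, 9, 18, 36] → torsion [3, 9, 18, 36]

Answer: M ≅ ℤ/3 ⊕ ℤ/9 ⊕ ℤ/18 ⊕ ℤ/36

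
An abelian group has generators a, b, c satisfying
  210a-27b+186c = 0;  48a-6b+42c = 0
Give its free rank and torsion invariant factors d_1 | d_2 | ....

Answer: M ≅ ℤ^1 ⊕ ℤ/3 ⊕ ℤ/6

Derivation:
rank_ℚ(R)=2; free=3−2=1
SNF(R) diag = [3, 6] → torsion [3, 6]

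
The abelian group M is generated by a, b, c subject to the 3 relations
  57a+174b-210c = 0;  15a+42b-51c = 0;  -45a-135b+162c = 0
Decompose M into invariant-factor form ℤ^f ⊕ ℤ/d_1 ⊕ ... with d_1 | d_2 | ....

rank_ℚ(R)=3; free=3−3=0
SNF(R) diag = [3, 9, 9] → torsion [3, 9, 9]

Answer: M ≅ ℤ/3 ⊕ ℤ/9 ⊕ ℤ/9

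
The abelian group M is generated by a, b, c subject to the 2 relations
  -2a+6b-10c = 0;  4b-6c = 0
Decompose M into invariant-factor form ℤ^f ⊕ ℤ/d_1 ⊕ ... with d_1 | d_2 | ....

Answer: M ≅ ℤ^1 ⊕ ℤ/2 ⊕ ℤ/2

Derivation:
rank_ℚ(R)=2; free=3−2=1
SNF(R) diag = [2, 2] → torsion [2, 2]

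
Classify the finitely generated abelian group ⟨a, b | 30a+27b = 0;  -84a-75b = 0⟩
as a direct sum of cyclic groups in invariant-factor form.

rank_ℚ(R)=2; free=2−2=0
SNF(R) diag = [3, 6] → torsion [3, 6]

Answer: M ≅ ℤ/3 ⊕ ℤ/6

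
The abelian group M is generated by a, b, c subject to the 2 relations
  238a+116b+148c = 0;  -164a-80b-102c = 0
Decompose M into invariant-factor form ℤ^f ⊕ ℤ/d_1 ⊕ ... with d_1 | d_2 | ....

rank_ℚ(R)=2; free=3−2=1
SNF(R) diag = [2, 2] → torsion [2, 2]

Answer: M ≅ ℤ^1 ⊕ ℤ/2 ⊕ ℤ/2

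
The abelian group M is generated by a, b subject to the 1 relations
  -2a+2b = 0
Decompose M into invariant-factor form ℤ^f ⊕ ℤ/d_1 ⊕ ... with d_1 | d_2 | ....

rank_ℚ(R)=1; free=2−1=1
SNF(R) diag = [2] → torsion [2]

Answer: M ≅ ℤ^1 ⊕ ℤ/2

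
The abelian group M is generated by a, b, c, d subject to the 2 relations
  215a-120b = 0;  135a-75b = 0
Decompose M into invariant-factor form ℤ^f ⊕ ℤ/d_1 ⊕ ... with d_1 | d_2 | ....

Answer: M ≅ ℤ^2 ⊕ ℤ/5 ⊕ ℤ/15

Derivation:
rank_ℚ(R)=2; free=4−2=2
SNF(R) diag = [5, 15] → torsion [5, 15]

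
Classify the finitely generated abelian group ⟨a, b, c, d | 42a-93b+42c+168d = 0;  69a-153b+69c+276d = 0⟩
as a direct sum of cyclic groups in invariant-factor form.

rank_ℚ(R)=2; free=4−2=2
SNF(R) diag = [3, 3] → torsion [3, 3]

Answer: M ≅ ℤ^2 ⊕ ℤ/3 ⊕ ℤ/3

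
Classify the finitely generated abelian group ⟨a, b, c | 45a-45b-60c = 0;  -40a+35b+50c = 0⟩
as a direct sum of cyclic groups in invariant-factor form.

Answer: M ≅ ℤ^1 ⊕ ℤ/5 ⊕ ℤ/15

Derivation:
rank_ℚ(R)=2; free=3−2=1
SNF(R) diag = [5, 15] → torsion [5, 15]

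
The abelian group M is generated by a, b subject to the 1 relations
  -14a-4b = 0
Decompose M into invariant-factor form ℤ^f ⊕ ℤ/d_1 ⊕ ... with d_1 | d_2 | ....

rank_ℚ(R)=1; free=2−1=1
SNF(R) diag = [2] → torsion [2]

Answer: M ≅ ℤ^1 ⊕ ℤ/2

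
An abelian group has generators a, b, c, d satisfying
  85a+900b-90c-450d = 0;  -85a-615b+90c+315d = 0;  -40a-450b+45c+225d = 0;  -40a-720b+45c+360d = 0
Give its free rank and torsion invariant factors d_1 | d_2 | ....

Answer: M ≅ ℤ/5 ⊕ ℤ/15 ⊕ ℤ/45 ⊕ ℤ/135

Derivation:
rank_ℚ(R)=4; free=4−4=0
SNF(R) diag = [5, 15, 45, 135] → torsion [5, 15, 45, 135]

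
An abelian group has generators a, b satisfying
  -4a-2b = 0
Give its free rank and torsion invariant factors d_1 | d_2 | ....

rank_ℚ(R)=1; free=2−1=1
SNF(R) diag = [2] → torsion [2]

Answer: M ≅ ℤ^1 ⊕ ℤ/2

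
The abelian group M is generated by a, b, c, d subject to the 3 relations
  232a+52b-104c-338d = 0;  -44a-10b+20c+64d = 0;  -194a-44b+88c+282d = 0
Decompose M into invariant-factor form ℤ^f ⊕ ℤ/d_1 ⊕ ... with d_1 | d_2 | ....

rank_ℚ(R)=3; free=4−3=1
SNF(R) diag = [2, 2, 2] → torsion [2, 2, 2]

Answer: M ≅ ℤ^1 ⊕ ℤ/2 ⊕ ℤ/2 ⊕ ℤ/2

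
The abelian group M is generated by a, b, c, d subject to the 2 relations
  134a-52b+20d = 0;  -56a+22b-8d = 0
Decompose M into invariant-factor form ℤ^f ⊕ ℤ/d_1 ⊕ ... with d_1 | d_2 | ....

Answer: M ≅ ℤ^2 ⊕ ℤ/2 ⊕ ℤ/6

Derivation:
rank_ℚ(R)=2; free=4−2=2
SNF(R) diag = [2, 6] → torsion [2, 6]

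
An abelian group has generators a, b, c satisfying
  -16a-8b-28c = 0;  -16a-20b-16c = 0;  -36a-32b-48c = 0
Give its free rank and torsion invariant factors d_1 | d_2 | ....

Answer: M ≅ ℤ/4 ⊕ ℤ/4 ⊕ ℤ/12

Derivation:
rank_ℚ(R)=3; free=3−3=0
SNF(R) diag = [4, 4, 12] → torsion [4, 4, 12]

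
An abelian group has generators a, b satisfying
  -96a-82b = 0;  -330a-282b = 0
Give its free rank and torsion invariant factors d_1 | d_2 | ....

rank_ℚ(R)=2; free=2−2=0
SNF(R) diag = [2, 6] → torsion [2, 6]

Answer: M ≅ ℤ/2 ⊕ ℤ/6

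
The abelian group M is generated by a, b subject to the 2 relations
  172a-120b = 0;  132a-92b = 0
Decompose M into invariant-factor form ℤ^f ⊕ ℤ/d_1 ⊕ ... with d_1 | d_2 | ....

rank_ℚ(R)=2; free=2−2=0
SNF(R) diag = [4, 4] → torsion [4, 4]

Answer: M ≅ ℤ/4 ⊕ ℤ/4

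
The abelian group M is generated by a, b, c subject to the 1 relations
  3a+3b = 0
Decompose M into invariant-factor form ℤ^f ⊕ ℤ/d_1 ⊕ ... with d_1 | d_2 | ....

rank_ℚ(R)=1; free=3−1=2
SNF(R) diag = [3] → torsion [3]

Answer: M ≅ ℤ^2 ⊕ ℤ/3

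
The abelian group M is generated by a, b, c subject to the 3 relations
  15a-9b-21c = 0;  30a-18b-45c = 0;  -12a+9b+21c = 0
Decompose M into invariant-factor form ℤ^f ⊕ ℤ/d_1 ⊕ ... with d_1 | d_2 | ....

Answer: M ≅ ℤ/3 ⊕ ℤ/3 ⊕ ℤ/9

Derivation:
rank_ℚ(R)=3; free=3−3=0
SNF(R) diag = [3, 3, 9] → torsion [3, 3, 9]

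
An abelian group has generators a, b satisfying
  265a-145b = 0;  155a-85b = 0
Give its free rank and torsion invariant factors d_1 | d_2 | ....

Answer: M ≅ ℤ/5 ⊕ ℤ/10

Derivation:
rank_ℚ(R)=2; free=2−2=0
SNF(R) diag = [5, 10] → torsion [5, 10]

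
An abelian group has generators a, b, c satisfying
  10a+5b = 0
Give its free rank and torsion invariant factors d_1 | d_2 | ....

Answer: M ≅ ℤ^2 ⊕ ℤ/5

Derivation:
rank_ℚ(R)=1; free=3−1=2
SNF(R) diag = [5] → torsion [5]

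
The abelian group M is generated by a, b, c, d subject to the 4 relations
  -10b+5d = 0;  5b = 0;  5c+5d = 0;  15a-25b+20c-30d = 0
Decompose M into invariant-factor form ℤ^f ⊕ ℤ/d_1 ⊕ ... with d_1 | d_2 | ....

Answer: M ≅ ℤ/5 ⊕ ℤ/5 ⊕ ℤ/5 ⊕ ℤ/15

Derivation:
rank_ℚ(R)=4; free=4−4=0
SNF(R) diag = [5, 5, 5, 15] → torsion [5, 5, 5, 15]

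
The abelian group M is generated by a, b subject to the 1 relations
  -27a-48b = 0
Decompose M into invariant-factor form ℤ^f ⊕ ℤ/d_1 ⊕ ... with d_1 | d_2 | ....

Answer: M ≅ ℤ^1 ⊕ ℤ/3

Derivation:
rank_ℚ(R)=1; free=2−1=1
SNF(R) diag = [3] → torsion [3]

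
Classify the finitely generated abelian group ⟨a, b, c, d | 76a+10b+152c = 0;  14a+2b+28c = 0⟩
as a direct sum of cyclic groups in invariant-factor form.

Answer: M ≅ ℤ^2 ⊕ ℤ/2 ⊕ ℤ/6

Derivation:
rank_ℚ(R)=2; free=4−2=2
SNF(R) diag = [2, 6] → torsion [2, 6]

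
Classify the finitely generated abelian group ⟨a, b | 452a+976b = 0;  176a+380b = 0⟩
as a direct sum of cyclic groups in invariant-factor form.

Answer: M ≅ ℤ/4 ⊕ ℤ/4

Derivation:
rank_ℚ(R)=2; free=2−2=0
SNF(R) diag = [4, 4] → torsion [4, 4]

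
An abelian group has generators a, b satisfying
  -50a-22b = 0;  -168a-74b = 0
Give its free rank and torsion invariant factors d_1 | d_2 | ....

rank_ℚ(R)=2; free=2−2=0
SNF(R) diag = [2, 2] → torsion [2, 2]

Answer: M ≅ ℤ/2 ⊕ ℤ/2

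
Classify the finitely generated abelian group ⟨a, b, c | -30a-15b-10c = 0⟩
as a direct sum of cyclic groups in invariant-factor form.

Answer: M ≅ ℤ^2 ⊕ ℤ/5

Derivation:
rank_ℚ(R)=1; free=3−1=2
SNF(R) diag = [5] → torsion [5]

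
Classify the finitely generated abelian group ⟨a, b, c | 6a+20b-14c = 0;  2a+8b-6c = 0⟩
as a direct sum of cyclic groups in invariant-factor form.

Answer: M ≅ ℤ^1 ⊕ ℤ/2 ⊕ ℤ/4

Derivation:
rank_ℚ(R)=2; free=3−2=1
SNF(R) diag = [2, 4] → torsion [2, 4]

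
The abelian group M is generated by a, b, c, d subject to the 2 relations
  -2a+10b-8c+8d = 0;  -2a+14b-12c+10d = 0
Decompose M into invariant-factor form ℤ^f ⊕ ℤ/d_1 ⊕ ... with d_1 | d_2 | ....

rank_ℚ(R)=2; free=4−2=2
SNF(R) diag = [2, 2] → torsion [2, 2]

Answer: M ≅ ℤ^2 ⊕ ℤ/2 ⊕ ℤ/2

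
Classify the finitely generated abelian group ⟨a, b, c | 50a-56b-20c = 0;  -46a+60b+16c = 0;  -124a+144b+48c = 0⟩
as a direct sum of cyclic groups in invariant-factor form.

Answer: M ≅ ℤ/2 ⊕ ℤ/4 ⊕ ℤ/8

Derivation:
rank_ℚ(R)=3; free=3−3=0
SNF(R) diag = [2, 4, 8] → torsion [2, 4, 8]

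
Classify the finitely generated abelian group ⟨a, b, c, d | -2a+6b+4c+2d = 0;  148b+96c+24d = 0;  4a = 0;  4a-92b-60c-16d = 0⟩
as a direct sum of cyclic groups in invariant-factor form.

Answer: M ≅ ℤ/2 ⊕ ℤ/4 ⊕ ℤ/4 ⊕ ℤ/4

Derivation:
rank_ℚ(R)=4; free=4−4=0
SNF(R) diag = [2, 4, 4, 4] → torsion [2, 4, 4, 4]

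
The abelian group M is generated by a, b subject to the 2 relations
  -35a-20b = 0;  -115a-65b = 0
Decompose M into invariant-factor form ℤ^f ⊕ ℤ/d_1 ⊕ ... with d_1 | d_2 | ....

Answer: M ≅ ℤ/5 ⊕ ℤ/5

Derivation:
rank_ℚ(R)=2; free=2−2=0
SNF(R) diag = [5, 5] → torsion [5, 5]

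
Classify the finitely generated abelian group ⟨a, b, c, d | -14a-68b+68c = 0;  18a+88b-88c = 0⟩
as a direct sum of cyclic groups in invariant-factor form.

Answer: M ≅ ℤ^2 ⊕ ℤ/2 ⊕ ℤ/4

Derivation:
rank_ℚ(R)=2; free=4−2=2
SNF(R) diag = [2, 4] → torsion [2, 4]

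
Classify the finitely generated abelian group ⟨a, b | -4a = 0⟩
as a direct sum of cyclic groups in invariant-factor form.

Answer: M ≅ ℤ^1 ⊕ ℤ/4

Derivation:
rank_ℚ(R)=1; free=2−1=1
SNF(R) diag = [4] → torsion [4]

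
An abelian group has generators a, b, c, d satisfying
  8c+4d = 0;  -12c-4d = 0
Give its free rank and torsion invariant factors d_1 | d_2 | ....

Answer: M ≅ ℤ^2 ⊕ ℤ/4 ⊕ ℤ/4

Derivation:
rank_ℚ(R)=2; free=4−2=2
SNF(R) diag = [4, 4] → torsion [4, 4]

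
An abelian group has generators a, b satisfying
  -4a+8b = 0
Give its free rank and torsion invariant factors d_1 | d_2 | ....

Answer: M ≅ ℤ^1 ⊕ ℤ/4

Derivation:
rank_ℚ(R)=1; free=2−1=1
SNF(R) diag = [4] → torsion [4]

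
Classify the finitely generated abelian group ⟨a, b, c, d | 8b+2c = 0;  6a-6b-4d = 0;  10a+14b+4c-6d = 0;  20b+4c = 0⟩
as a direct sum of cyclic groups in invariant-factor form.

rank_ℚ(R)=4; free=4−4=0
SNF(R) diag = [2, 2, 2, 4] → torsion [2, 2, 2, 4]

Answer: M ≅ ℤ/2 ⊕ ℤ/2 ⊕ ℤ/2 ⊕ ℤ/4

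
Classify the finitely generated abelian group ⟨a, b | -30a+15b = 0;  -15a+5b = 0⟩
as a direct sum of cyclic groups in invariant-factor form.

rank_ℚ(R)=2; free=2−2=0
SNF(R) diag = [5, 15] → torsion [5, 15]

Answer: M ≅ ℤ/5 ⊕ ℤ/15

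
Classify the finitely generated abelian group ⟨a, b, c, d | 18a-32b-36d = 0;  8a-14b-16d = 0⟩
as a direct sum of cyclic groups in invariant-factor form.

Answer: M ≅ ℤ^2 ⊕ ℤ/2 ⊕ ℤ/2

Derivation:
rank_ℚ(R)=2; free=4−2=2
SNF(R) diag = [2, 2] → torsion [2, 2]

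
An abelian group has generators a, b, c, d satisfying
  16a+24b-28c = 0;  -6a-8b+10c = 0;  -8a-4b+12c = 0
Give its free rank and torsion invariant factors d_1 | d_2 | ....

Answer: M ≅ ℤ^1 ⊕ ℤ/2 ⊕ ℤ/4 ⊕ ℤ/4

Derivation:
rank_ℚ(R)=3; free=4−3=1
SNF(R) diag = [2, 4, 4] → torsion [2, 4, 4]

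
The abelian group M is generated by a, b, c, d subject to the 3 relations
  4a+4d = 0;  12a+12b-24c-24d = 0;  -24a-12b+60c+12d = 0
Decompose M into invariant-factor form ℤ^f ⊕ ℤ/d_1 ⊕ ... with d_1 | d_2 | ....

Answer: M ≅ ℤ^1 ⊕ ℤ/4 ⊕ ℤ/12 ⊕ ℤ/36

Derivation:
rank_ℚ(R)=3; free=4−3=1
SNF(R) diag = [4, 12, 36] → torsion [4, 12, 36]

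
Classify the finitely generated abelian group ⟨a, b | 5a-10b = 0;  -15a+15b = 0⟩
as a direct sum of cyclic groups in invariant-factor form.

Answer: M ≅ ℤ/5 ⊕ ℤ/15

Derivation:
rank_ℚ(R)=2; free=2−2=0
SNF(R) diag = [5, 15] → torsion [5, 15]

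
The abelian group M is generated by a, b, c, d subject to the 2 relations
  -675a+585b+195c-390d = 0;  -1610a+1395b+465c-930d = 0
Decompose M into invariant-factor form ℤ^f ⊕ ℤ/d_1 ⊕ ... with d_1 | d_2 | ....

Answer: M ≅ ℤ^2 ⊕ ℤ/5 ⊕ ℤ/15

Derivation:
rank_ℚ(R)=2; free=4−2=2
SNF(R) diag = [5, 15] → torsion [5, 15]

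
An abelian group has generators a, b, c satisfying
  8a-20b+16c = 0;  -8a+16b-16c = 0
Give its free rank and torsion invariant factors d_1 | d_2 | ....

rank_ℚ(R)=2; free=3−2=1
SNF(R) diag = [4, 8] → torsion [4, 8]

Answer: M ≅ ℤ^1 ⊕ ℤ/4 ⊕ ℤ/8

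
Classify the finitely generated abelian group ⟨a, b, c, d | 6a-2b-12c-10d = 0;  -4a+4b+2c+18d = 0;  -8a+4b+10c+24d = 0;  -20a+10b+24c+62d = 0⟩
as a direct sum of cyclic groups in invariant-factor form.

Answer: M ≅ ℤ/2 ⊕ ℤ/2 ⊕ ℤ/2 ⊕ ℤ/2

Derivation:
rank_ℚ(R)=4; free=4−4=0
SNF(R) diag = [2, 2, 2, 2] → torsion [2, 2, 2, 2]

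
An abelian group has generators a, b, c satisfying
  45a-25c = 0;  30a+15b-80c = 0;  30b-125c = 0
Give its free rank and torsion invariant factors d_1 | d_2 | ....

rank_ℚ(R)=3; free=3−3=0
SNF(R) diag = [5, 15, 15] → torsion [5, 15, 15]

Answer: M ≅ ℤ/5 ⊕ ℤ/15 ⊕ ℤ/15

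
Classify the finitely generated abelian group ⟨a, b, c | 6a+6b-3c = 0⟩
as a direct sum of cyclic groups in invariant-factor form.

Answer: M ≅ ℤ^2 ⊕ ℤ/3

Derivation:
rank_ℚ(R)=1; free=3−1=2
SNF(R) diag = [3] → torsion [3]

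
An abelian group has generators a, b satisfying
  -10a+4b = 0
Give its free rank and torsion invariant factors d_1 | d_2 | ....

Answer: M ≅ ℤ^1 ⊕ ℤ/2

Derivation:
rank_ℚ(R)=1; free=2−1=1
SNF(R) diag = [2] → torsion [2]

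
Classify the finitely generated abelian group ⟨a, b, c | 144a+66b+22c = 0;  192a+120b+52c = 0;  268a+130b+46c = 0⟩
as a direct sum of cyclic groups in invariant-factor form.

Answer: M ≅ ℤ/2 ⊕ ℤ/4 ⊕ ℤ/12

Derivation:
rank_ℚ(R)=3; free=3−3=0
SNF(R) diag = [2, 4, 12] → torsion [2, 4, 12]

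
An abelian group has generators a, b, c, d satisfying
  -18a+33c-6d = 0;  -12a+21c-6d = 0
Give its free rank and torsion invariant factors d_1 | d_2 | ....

rank_ℚ(R)=2; free=4−2=2
SNF(R) diag = [3, 6] → torsion [3, 6]

Answer: M ≅ ℤ^2 ⊕ ℤ/3 ⊕ ℤ/6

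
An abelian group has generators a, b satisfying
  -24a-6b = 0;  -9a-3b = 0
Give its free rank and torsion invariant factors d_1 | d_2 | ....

rank_ℚ(R)=2; free=2−2=0
SNF(R) diag = [3, 6] → torsion [3, 6]

Answer: M ≅ ℤ/3 ⊕ ℤ/6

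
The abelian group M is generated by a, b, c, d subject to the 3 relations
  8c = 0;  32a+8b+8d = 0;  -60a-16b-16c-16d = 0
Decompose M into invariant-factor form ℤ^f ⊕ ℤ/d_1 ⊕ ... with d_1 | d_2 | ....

Answer: M ≅ ℤ^1 ⊕ ℤ/4 ⊕ ℤ/8 ⊕ ℤ/8

Derivation:
rank_ℚ(R)=3; free=4−3=1
SNF(R) diag = [4, 8, 8] → torsion [4, 8, 8]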